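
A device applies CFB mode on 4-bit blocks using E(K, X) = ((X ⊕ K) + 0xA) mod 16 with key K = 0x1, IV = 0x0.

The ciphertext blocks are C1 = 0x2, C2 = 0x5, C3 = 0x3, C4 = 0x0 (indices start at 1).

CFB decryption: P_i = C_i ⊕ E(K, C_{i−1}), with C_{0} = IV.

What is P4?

P4 = 0xC

P4: E(K, 0x3) = 0xC; 0x0 ⊕ 0xC = 0xC.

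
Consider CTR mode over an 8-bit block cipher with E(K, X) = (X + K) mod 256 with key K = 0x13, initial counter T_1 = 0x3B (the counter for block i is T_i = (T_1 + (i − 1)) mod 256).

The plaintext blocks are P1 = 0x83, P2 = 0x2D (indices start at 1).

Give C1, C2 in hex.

C1 = 0xCD, C2 = 0x62

CTR encryption: S_i = E(K, T_i) where T_i is the counter for block i; C_i = P_i ⊕ S_i.
C1: T = 0x3B, S = E(K, T) = 0x4E; 0x83 ⊕ 0x4E = 0xCD.
C2: T = 0x3C, S = E(K, T) = 0x4F; 0x2D ⊕ 0x4F = 0x62.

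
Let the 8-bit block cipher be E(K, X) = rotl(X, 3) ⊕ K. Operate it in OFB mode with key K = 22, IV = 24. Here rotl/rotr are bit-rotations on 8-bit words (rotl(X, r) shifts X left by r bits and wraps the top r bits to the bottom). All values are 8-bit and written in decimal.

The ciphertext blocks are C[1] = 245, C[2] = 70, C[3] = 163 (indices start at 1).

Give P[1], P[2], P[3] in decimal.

P[1] = 35, P[2] = 230, P[3] = 176

OFB decryption: S_i = E(K, S_{i−1}) with S_{0} = IV; P_i = C_i ⊕ S_i.
P[1]: S = E(K, 24) = 214; 245 ⊕ 214 = 35.
P[2]: S = E(K, 214) = 160; 70 ⊕ 160 = 230.
P[3]: S = E(K, 160) = 19; 163 ⊕ 19 = 176.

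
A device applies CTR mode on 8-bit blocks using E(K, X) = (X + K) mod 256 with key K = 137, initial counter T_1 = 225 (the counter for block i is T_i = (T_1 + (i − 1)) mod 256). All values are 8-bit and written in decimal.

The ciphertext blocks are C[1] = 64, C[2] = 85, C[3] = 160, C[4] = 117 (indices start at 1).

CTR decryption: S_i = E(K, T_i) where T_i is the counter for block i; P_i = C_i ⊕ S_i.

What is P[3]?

P[3] = 204

P[3]: T = 227, S = E(K, T) = 108; 160 ⊕ 108 = 204.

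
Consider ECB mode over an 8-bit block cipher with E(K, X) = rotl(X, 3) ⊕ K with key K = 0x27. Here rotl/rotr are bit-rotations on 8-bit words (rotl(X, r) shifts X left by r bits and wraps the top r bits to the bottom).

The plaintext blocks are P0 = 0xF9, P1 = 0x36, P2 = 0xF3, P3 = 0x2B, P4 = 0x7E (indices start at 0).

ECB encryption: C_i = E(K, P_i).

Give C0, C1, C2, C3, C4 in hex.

C0: E(K, 0xF9) = 0xE8.
C1: E(K, 0x36) = 0x96.
C2: E(K, 0xF3) = 0xB8.
C3: E(K, 0x2B) = 0x7E.
C4: E(K, 0x7E) = 0xD4.

C0 = 0xE8, C1 = 0x96, C2 = 0xB8, C3 = 0x7E, C4 = 0xD4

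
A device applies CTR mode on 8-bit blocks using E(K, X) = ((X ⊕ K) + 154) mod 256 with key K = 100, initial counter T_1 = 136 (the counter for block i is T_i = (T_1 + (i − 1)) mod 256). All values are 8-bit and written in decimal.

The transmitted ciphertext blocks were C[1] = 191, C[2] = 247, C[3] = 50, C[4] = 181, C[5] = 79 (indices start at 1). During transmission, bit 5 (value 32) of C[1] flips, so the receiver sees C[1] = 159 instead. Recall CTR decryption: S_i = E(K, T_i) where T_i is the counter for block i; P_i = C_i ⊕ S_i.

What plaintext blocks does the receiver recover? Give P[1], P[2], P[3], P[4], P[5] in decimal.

P[1] = 25, P[2] = 112, P[3] = 186, P[4] = 60, P[5] = 205

Only C[1] changed, to 159. In CTR, a change in C_i flips the same bit in P_i only; the keystream is unaffected. Decrypting the received ciphertext:
P[1]: T = 136, S = E(K, T) = 134; 159 ⊕ 134 = 25.
P[2]: T = 137, S = E(K, T) = 135; 247 ⊕ 135 = 112.
P[3]: T = 138, S = E(K, T) = 136; 50 ⊕ 136 = 186.
P[4]: T = 139, S = E(K, T) = 137; 181 ⊕ 137 = 60.
P[5]: T = 140, S = E(K, T) = 130; 79 ⊕ 130 = 205.
Blocks that differ from the original plaintext: P[1].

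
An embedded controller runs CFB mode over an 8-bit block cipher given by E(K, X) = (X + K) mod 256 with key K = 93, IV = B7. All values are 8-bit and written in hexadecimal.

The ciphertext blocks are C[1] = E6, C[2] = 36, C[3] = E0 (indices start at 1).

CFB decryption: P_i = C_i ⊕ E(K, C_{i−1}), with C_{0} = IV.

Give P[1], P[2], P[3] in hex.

P[1]: E(K, B7) = 4A; E6 ⊕ 4A = AC.
P[2]: E(K, E6) = 79; 36 ⊕ 79 = 4F.
P[3]: E(K, 36) = C9; E0 ⊕ C9 = 29.

P[1] = AC, P[2] = 4F, P[3] = 29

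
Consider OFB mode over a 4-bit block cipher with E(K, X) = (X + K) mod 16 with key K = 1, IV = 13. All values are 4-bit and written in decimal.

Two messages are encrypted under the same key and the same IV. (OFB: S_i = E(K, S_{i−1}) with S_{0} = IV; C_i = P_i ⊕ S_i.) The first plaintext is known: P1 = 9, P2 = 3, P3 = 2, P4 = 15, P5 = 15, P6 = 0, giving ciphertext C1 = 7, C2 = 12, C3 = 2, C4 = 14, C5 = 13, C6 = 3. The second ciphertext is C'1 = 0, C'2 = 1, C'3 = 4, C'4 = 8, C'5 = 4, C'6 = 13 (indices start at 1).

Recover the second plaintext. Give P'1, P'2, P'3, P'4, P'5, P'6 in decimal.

P'1 = 14, P'2 = 14, P'3 = 4, P'4 = 9, P'5 = 6, P'6 = 14

In OFB with a reused IV, both messages share the same keystream S_i, so C_i ⊕ C'_i = P_i ⊕ P'_i and thus P'_i = P_i ⊕ C_i ⊕ C'_i.
P'1: 9 ⊕ 7 ⊕ 0 = 14.
P'2: 3 ⊕ 12 ⊕ 1 = 14.
P'3: 2 ⊕ 2 ⊕ 4 = 4.
P'4: 15 ⊕ 14 ⊕ 8 = 9.
P'5: 15 ⊕ 13 ⊕ 4 = 6.
P'6: 0 ⊕ 3 ⊕ 13 = 14.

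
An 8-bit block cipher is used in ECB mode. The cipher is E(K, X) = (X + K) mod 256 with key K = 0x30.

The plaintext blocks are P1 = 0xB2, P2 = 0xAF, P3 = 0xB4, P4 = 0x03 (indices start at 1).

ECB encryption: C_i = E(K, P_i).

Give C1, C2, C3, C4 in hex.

C1 = 0xE2, C2 = 0xDF, C3 = 0xE4, C4 = 0x33

C1: E(K, 0xB2) = 0xE2.
C2: E(K, 0xAF) = 0xDF.
C3: E(K, 0xB4) = 0xE4.
C4: E(K, 0x03) = 0x33.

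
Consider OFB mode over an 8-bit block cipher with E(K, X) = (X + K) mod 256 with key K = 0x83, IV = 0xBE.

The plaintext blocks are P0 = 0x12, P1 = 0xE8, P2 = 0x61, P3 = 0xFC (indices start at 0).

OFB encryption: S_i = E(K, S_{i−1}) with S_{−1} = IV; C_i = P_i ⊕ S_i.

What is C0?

C0: S = E(K, 0xBE) = 0x41; 0x12 ⊕ 0x41 = 0x53.

C0 = 0x53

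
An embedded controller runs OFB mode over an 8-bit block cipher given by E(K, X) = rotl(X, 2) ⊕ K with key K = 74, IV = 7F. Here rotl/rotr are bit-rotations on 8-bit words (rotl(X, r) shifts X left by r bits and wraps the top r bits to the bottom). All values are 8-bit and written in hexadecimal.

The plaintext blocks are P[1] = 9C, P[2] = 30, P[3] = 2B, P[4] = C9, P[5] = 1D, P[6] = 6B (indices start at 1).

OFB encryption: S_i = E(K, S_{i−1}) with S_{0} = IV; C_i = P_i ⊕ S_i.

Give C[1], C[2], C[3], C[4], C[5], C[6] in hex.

C[1]: S = E(K, 7F) = 89; 9C ⊕ 89 = 15.
C[2]: S = E(K, 89) = 52; 30 ⊕ 52 = 62.
C[3]: S = E(K, 52) = 3D; 2B ⊕ 3D = 16.
C[4]: S = E(K, 3D) = 80; C9 ⊕ 80 = 49.
C[5]: S = E(K, 80) = 76; 1D ⊕ 76 = 6B.
C[6]: S = E(K, 76) = AD; 6B ⊕ AD = C6.

C[1] = 15, C[2] = 62, C[3] = 16, C[4] = 49, C[5] = 6B, C[6] = C6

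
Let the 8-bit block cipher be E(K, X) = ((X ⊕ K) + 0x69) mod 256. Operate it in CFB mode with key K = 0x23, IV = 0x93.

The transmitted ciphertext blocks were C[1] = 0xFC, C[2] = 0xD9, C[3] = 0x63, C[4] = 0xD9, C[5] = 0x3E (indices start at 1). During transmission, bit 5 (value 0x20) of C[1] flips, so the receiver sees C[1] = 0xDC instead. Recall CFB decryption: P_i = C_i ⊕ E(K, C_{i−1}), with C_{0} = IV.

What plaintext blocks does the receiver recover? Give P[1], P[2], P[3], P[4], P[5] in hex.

Only C[1] changed, to 0xDC. In CFB, a change in C_i flips the same bit in P_i and garbles P_{i+1}. Decrypting the received ciphertext:
P[1]: E(K, 0x93) = 0x19; 0xDC ⊕ 0x19 = 0xC5.
P[2]: E(K, 0xDC) = 0x68; 0xD9 ⊕ 0x68 = 0xB1.
P[3]: E(K, 0xD9) = 0x63; 0x63 ⊕ 0x63 = 0x00.
P[4]: E(K, 0x63) = 0xA9; 0xD9 ⊕ 0xA9 = 0x70.
P[5]: E(K, 0xD9) = 0x63; 0x3E ⊕ 0x63 = 0x5D.
Blocks that differ from the original plaintext: P[1], P[2].

P[1] = 0xC5, P[2] = 0xB1, P[3] = 0x00, P[4] = 0x70, P[5] = 0x5D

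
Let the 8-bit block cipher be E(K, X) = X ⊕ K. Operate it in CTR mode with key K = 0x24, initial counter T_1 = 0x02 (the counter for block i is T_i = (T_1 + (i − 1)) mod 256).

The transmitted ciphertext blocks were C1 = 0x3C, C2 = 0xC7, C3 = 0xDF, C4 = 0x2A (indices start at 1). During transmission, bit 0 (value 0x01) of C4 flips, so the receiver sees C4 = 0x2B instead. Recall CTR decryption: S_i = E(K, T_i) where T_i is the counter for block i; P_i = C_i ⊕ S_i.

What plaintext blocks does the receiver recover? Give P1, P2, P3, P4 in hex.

P1 = 0x1A, P2 = 0xE0, P3 = 0xFF, P4 = 0x0A

Only C4 changed, to 0x2B. In CTR, a change in C_i flips the same bit in P_i only; the keystream is unaffected. Decrypting the received ciphertext:
P1: T = 0x02, S = E(K, T) = 0x26; 0x3C ⊕ 0x26 = 0x1A.
P2: T = 0x03, S = E(K, T) = 0x27; 0xC7 ⊕ 0x27 = 0xE0.
P3: T = 0x04, S = E(K, T) = 0x20; 0xDF ⊕ 0x20 = 0xFF.
P4: T = 0x05, S = E(K, T) = 0x21; 0x2B ⊕ 0x21 = 0x0A.
Blocks that differ from the original plaintext: P4.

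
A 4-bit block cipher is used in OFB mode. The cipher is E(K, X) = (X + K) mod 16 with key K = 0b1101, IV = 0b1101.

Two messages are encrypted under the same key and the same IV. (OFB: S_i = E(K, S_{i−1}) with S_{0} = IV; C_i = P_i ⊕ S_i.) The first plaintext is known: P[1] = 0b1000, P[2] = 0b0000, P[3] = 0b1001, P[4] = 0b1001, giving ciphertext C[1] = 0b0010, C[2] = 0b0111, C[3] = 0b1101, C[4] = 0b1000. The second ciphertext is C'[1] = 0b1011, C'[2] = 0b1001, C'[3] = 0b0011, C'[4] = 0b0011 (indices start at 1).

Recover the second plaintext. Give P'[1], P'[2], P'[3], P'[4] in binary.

In OFB with a reused IV, both messages share the same keystream S_i, so C_i ⊕ C'_i = P_i ⊕ P'_i and thus P'_i = P_i ⊕ C_i ⊕ C'_i.
P'[1]: 0b1000 ⊕ 0b0010 ⊕ 0b1011 = 0b0001.
P'[2]: 0b0000 ⊕ 0b0111 ⊕ 0b1001 = 0b1110.
P'[3]: 0b1001 ⊕ 0b1101 ⊕ 0b0011 = 0b0111.
P'[4]: 0b1001 ⊕ 0b1000 ⊕ 0b0011 = 0b0010.

P'[1] = 0b0001, P'[2] = 0b1110, P'[3] = 0b0111, P'[4] = 0b0010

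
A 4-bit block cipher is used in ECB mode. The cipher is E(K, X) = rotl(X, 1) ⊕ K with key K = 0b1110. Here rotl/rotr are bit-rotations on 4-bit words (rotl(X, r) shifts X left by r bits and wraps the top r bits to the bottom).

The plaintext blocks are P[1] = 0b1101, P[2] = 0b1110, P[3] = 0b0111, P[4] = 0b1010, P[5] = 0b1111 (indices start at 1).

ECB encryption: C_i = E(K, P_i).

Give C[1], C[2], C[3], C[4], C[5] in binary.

C[1] = 0b0101, C[2] = 0b0011, C[3] = 0b0000, C[4] = 0b1011, C[5] = 0b0001

C[1]: E(K, 0b1101) = 0b0101.
C[2]: E(K, 0b1110) = 0b0011.
C[3]: E(K, 0b0111) = 0b0000.
C[4]: E(K, 0b1010) = 0b1011.
C[5]: E(K, 0b1111) = 0b0001.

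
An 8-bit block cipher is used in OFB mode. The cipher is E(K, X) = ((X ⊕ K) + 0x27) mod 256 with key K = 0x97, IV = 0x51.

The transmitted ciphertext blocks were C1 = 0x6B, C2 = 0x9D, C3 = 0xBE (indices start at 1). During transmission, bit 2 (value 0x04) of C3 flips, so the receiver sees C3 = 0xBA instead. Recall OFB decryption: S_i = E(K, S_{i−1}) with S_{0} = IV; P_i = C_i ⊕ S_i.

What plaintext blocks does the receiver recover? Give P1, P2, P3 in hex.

P1 = 0x86, P2 = 0x3C, P3 = 0xE7

Only C3 changed, to 0xBA. In OFB, a change in C_i flips the same bit in P_i only; the keystream is unaffected. Decrypting the received ciphertext:
P1: S = E(K, 0x51) = 0xED; 0x6B ⊕ 0xED = 0x86.
P2: S = E(K, 0xED) = 0xA1; 0x9D ⊕ 0xA1 = 0x3C.
P3: S = E(K, 0xA1) = 0x5D; 0xBA ⊕ 0x5D = 0xE7.
Blocks that differ from the original plaintext: P3.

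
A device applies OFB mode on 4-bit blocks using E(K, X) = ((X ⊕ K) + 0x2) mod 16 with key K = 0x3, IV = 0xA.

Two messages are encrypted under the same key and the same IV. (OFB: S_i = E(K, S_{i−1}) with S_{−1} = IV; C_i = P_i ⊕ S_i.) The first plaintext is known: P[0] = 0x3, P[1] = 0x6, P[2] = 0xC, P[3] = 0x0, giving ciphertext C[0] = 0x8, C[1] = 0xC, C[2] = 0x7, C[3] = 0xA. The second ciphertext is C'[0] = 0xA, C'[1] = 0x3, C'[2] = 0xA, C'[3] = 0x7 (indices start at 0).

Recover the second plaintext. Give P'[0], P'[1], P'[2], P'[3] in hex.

P'[0] = 0x1, P'[1] = 0x9, P'[2] = 0x1, P'[3] = 0xD

In OFB with a reused IV, both messages share the same keystream S_i, so C_i ⊕ C'_i = P_i ⊕ P'_i and thus P'_i = P_i ⊕ C_i ⊕ C'_i.
P'[0]: 0x3 ⊕ 0x8 ⊕ 0xA = 0x1.
P'[1]: 0x6 ⊕ 0xC ⊕ 0x3 = 0x9.
P'[2]: 0xC ⊕ 0x7 ⊕ 0xA = 0x1.
P'[3]: 0x0 ⊕ 0xA ⊕ 0x7 = 0xD.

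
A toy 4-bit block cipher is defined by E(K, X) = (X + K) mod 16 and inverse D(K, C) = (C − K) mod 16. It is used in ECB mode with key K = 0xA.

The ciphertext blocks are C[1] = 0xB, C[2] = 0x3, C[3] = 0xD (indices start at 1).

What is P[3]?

ECB decryption: P_i = D(K, C_i).
P[3]: D(K, 0xD) = 0x3.

P[3] = 0x3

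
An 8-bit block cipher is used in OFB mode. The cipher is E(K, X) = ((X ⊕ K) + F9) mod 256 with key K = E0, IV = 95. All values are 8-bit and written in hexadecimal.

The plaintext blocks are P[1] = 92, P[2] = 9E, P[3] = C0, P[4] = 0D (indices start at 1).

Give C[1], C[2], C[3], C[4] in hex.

C[1] = FC, C[2] = 19, C[3] = A0, C[4] = 74

OFB encryption: S_i = E(K, S_{i−1}) with S_{0} = IV; C_i = P_i ⊕ S_i.
C[1]: S = E(K, 95) = 6E; 92 ⊕ 6E = FC.
C[2]: S = E(K, 6E) = 87; 9E ⊕ 87 = 19.
C[3]: S = E(K, 87) = 60; C0 ⊕ 60 = A0.
C[4]: S = E(K, 60) = 79; 0D ⊕ 79 = 74.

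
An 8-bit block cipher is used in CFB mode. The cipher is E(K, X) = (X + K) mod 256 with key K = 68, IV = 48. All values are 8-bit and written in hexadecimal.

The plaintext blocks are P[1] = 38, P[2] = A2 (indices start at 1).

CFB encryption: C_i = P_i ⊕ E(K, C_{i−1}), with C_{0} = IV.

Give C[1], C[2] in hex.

C[1] = 88, C[2] = 52

C[1]: E(K, 48) = B0; 38 ⊕ B0 = 88.
C[2]: E(K, 88) = F0; A2 ⊕ F0 = 52.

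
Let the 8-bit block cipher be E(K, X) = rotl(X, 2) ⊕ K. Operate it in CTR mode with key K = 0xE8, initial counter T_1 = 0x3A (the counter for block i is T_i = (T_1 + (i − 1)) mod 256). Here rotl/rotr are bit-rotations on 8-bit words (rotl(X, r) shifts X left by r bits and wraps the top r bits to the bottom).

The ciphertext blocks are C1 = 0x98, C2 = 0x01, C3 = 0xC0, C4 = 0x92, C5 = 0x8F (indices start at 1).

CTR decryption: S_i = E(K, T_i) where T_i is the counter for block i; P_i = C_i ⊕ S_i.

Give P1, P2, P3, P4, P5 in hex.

P1 = 0x98, P2 = 0x05, P3 = 0xD8, P4 = 0x8E, P5 = 0x9F

P1: T = 0x3A, S = E(K, T) = 0x00; 0x98 ⊕ 0x00 = 0x98.
P2: T = 0x3B, S = E(K, T) = 0x04; 0x01 ⊕ 0x04 = 0x05.
P3: T = 0x3C, S = E(K, T) = 0x18; 0xC0 ⊕ 0x18 = 0xD8.
P4: T = 0x3D, S = E(K, T) = 0x1C; 0x92 ⊕ 0x1C = 0x8E.
P5: T = 0x3E, S = E(K, T) = 0x10; 0x8F ⊕ 0x10 = 0x9F.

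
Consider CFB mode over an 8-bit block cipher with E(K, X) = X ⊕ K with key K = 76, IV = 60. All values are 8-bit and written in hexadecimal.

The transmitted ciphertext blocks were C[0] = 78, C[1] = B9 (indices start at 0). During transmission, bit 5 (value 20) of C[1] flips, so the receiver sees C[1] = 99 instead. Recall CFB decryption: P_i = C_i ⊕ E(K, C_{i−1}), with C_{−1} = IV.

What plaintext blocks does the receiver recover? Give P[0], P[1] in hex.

Only C[1] changed, to 99. In CFB, a change in C_i flips the same bit in P_i and garbles P_{i+1}. Decrypting the received ciphertext:
P[0]: E(K, 60) = 16; 78 ⊕ 16 = 6E.
P[1]: E(K, 78) = 0E; 99 ⊕ 0E = 97.
Blocks that differ from the original plaintext: P[1].

P[0] = 6E, P[1] = 97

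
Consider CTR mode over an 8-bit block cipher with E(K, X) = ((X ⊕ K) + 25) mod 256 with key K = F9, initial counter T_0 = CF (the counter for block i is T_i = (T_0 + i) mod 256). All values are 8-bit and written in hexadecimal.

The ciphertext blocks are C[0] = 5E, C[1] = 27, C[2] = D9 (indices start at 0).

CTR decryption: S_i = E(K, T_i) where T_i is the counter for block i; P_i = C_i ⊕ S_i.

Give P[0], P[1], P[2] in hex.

P[0]: T = CF, S = E(K, T) = 5B; 5E ⊕ 5B = 05.
P[1]: T = D0, S = E(K, T) = 4E; 27 ⊕ 4E = 69.
P[2]: T = D1, S = E(K, T) = 4D; D9 ⊕ 4D = 94.

P[0] = 05, P[1] = 69, P[2] = 94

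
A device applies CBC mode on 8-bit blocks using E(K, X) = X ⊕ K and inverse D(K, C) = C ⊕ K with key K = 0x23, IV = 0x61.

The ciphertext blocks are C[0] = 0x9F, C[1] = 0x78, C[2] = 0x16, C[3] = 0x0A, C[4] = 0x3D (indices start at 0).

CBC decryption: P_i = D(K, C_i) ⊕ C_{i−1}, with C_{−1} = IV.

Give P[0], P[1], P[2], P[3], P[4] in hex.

P[0]: D(K, 0x9F) = 0xBC; 0xBC ⊕ 0x61 = 0xDD.
P[1]: D(K, 0x78) = 0x5B; 0x5B ⊕ 0x9F = 0xC4.
P[2]: D(K, 0x16) = 0x35; 0x35 ⊕ 0x78 = 0x4D.
P[3]: D(K, 0x0A) = 0x29; 0x29 ⊕ 0x16 = 0x3F.
P[4]: D(K, 0x3D) = 0x1E; 0x1E ⊕ 0x0A = 0x14.

P[0] = 0xDD, P[1] = 0xC4, P[2] = 0x4D, P[3] = 0x3F, P[4] = 0x14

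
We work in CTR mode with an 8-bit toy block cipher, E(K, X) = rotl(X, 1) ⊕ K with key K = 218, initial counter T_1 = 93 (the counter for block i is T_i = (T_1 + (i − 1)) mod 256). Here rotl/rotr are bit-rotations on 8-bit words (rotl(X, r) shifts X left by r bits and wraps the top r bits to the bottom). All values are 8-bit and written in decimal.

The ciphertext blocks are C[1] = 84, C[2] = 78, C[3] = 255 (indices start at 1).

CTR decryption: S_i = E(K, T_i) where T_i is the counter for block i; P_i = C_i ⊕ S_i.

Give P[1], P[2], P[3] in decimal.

P[1]: T = 93, S = E(K, T) = 96; 84 ⊕ 96 = 52.
P[2]: T = 94, S = E(K, T) = 102; 78 ⊕ 102 = 40.
P[3]: T = 95, S = E(K, T) = 100; 255 ⊕ 100 = 155.

P[1] = 52, P[2] = 40, P[3] = 155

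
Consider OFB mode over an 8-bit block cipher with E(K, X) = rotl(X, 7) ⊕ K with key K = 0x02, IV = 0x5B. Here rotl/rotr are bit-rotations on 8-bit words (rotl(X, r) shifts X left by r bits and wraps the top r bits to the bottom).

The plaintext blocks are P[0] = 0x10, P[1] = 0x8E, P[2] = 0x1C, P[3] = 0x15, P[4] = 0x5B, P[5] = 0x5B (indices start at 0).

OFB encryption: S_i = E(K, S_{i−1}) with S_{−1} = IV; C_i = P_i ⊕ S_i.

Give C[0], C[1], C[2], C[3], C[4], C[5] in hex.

C[0] = 0xBF, C[1] = 0x5B, C[2] = 0xF4, C[3] = 0x63, C[4] = 0x62, C[5] = 0xC5

C[0]: S = E(K, 0x5B) = 0xAF; 0x10 ⊕ 0xAF = 0xBF.
C[1]: S = E(K, 0xAF) = 0xD5; 0x8E ⊕ 0xD5 = 0x5B.
C[2]: S = E(K, 0xD5) = 0xE8; 0x1C ⊕ 0xE8 = 0xF4.
C[3]: S = E(K, 0xE8) = 0x76; 0x15 ⊕ 0x76 = 0x63.
C[4]: S = E(K, 0x76) = 0x39; 0x5B ⊕ 0x39 = 0x62.
C[5]: S = E(K, 0x39) = 0x9E; 0x5B ⊕ 0x9E = 0xC5.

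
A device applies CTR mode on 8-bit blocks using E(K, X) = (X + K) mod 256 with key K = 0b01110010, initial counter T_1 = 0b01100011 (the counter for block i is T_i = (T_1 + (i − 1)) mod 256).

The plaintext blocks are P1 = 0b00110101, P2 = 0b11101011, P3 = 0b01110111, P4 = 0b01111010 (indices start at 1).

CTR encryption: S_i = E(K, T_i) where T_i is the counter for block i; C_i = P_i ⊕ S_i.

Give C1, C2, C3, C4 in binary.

C1 = 0b11100000, C2 = 0b00111101, C3 = 0b10100000, C4 = 0b10100010

C1: T = 0b01100011, S = E(K, T) = 0b11010101; 0b00110101 ⊕ 0b11010101 = 0b11100000.
C2: T = 0b01100100, S = E(K, T) = 0b11010110; 0b11101011 ⊕ 0b11010110 = 0b00111101.
C3: T = 0b01100101, S = E(K, T) = 0b11010111; 0b01110111 ⊕ 0b11010111 = 0b10100000.
C4: T = 0b01100110, S = E(K, T) = 0b11011000; 0b01111010 ⊕ 0b11011000 = 0b10100010.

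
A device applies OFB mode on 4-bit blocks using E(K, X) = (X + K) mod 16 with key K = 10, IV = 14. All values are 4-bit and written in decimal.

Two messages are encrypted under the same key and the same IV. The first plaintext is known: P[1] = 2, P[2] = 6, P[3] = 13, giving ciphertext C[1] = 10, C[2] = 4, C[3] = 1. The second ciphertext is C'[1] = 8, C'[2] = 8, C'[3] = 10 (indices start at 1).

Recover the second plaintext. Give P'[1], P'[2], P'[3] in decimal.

In OFB with a reused IV, both messages share the same keystream S_i, so C_i ⊕ C'_i = P_i ⊕ P'_i and thus P'_i = P_i ⊕ C_i ⊕ C'_i.
P'[1]: 2 ⊕ 10 ⊕ 8 = 0.
P'[2]: 6 ⊕ 4 ⊕ 8 = 10.
P'[3]: 13 ⊕ 1 ⊕ 10 = 6.

P'[1] = 0, P'[2] = 10, P'[3] = 6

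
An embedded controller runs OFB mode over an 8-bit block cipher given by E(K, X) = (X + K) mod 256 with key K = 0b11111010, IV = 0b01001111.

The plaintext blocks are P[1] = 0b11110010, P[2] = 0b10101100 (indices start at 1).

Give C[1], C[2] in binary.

C[1] = 0b10111011, C[2] = 0b11101111

OFB encryption: S_i = E(K, S_{i−1}) with S_{0} = IV; C_i = P_i ⊕ S_i.
C[1]: S = E(K, 0b01001111) = 0b01001001; 0b11110010 ⊕ 0b01001001 = 0b10111011.
C[2]: S = E(K, 0b01001001) = 0b01000011; 0b10101100 ⊕ 0b01000011 = 0b11101111.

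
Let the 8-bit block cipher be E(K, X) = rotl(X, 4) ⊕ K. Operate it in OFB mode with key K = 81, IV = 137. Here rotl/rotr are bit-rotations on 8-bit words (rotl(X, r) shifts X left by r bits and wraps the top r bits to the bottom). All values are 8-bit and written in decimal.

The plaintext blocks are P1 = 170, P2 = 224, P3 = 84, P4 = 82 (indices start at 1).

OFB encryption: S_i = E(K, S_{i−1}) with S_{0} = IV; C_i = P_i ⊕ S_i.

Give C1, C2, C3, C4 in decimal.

C1: S = E(K, 137) = 201; 170 ⊕ 201 = 99.
C2: S = E(K, 201) = 205; 224 ⊕ 205 = 45.
C3: S = E(K, 205) = 141; 84 ⊕ 141 = 217.
C4: S = E(K, 141) = 137; 82 ⊕ 137 = 219.

C1 = 99, C2 = 45, C3 = 217, C4 = 219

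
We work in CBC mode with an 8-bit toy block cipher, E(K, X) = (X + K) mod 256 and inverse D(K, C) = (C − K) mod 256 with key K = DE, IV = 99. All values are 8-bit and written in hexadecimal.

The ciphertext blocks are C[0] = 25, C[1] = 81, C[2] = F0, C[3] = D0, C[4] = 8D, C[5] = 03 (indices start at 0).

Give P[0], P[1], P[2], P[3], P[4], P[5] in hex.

CBC decryption: P_i = D(K, C_i) ⊕ C_{i−1}, with C_{−1} = IV.
P[0]: D(K, 25) = 47; 47 ⊕ 99 = DE.
P[1]: D(K, 81) = A3; A3 ⊕ 25 = 86.
P[2]: D(K, F0) = 12; 12 ⊕ 81 = 93.
P[3]: D(K, D0) = F2; F2 ⊕ F0 = 02.
P[4]: D(K, 8D) = AF; AF ⊕ D0 = 7F.
P[5]: D(K, 03) = 25; 25 ⊕ 8D = A8.

P[0] = DE, P[1] = 86, P[2] = 93, P[3] = 02, P[4] = 7F, P[5] = A8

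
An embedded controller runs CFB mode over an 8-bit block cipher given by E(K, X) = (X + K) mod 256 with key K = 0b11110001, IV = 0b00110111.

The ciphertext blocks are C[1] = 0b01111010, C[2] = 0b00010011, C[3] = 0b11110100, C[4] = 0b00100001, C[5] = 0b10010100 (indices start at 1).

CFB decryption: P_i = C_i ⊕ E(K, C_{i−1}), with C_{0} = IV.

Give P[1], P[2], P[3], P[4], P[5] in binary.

P[1]: E(K, 0b00110111) = 0b00101000; 0b01111010 ⊕ 0b00101000 = 0b01010010.
P[2]: E(K, 0b01111010) = 0b01101011; 0b00010011 ⊕ 0b01101011 = 0b01111000.
P[3]: E(K, 0b00010011) = 0b00000100; 0b11110100 ⊕ 0b00000100 = 0b11110000.
P[4]: E(K, 0b11110100) = 0b11100101; 0b00100001 ⊕ 0b11100101 = 0b11000100.
P[5]: E(K, 0b00100001) = 0b00010010; 0b10010100 ⊕ 0b00010010 = 0b10000110.

P[1] = 0b01010010, P[2] = 0b01111000, P[3] = 0b11110000, P[4] = 0b11000100, P[5] = 0b10000110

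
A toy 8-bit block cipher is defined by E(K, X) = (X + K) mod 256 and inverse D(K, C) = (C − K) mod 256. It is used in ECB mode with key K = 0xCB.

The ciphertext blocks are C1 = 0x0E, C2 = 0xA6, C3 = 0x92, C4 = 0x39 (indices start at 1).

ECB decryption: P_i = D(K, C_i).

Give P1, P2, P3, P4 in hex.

P1: D(K, 0x0E) = 0x43.
P2: D(K, 0xA6) = 0xDB.
P3: D(K, 0x92) = 0xC7.
P4: D(K, 0x39) = 0x6E.

P1 = 0x43, P2 = 0xDB, P3 = 0xC7, P4 = 0x6E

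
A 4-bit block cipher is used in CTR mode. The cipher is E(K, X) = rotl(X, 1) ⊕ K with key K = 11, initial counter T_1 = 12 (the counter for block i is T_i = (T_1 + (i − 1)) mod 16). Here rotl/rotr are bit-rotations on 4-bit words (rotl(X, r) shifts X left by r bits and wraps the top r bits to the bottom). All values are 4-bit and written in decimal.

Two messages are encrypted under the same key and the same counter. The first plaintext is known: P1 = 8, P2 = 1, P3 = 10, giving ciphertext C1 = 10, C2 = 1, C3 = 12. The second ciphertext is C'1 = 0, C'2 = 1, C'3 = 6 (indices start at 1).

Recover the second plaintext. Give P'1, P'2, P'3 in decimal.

In CTR with a reused counter, both messages share the same keystream S_i, so C_i ⊕ C'_i = P_i ⊕ P'_i and thus P'_i = P_i ⊕ C_i ⊕ C'_i.
P'1: 8 ⊕ 10 ⊕ 0 = 2.
P'2: 1 ⊕ 1 ⊕ 1 = 1.
P'3: 10 ⊕ 12 ⊕ 6 = 0.

P'1 = 2, P'2 = 1, P'3 = 0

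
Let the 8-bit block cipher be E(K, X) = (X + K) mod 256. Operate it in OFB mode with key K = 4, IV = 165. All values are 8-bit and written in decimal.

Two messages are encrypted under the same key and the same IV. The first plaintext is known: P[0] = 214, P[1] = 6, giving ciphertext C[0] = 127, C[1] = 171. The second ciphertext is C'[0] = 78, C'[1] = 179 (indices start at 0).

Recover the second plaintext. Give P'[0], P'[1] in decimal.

P'[0] = 231, P'[1] = 30

In OFB with a reused IV, both messages share the same keystream S_i, so C_i ⊕ C'_i = P_i ⊕ P'_i and thus P'_i = P_i ⊕ C_i ⊕ C'_i.
P'[0]: 214 ⊕ 127 ⊕ 78 = 231.
P'[1]: 6 ⊕ 171 ⊕ 179 = 30.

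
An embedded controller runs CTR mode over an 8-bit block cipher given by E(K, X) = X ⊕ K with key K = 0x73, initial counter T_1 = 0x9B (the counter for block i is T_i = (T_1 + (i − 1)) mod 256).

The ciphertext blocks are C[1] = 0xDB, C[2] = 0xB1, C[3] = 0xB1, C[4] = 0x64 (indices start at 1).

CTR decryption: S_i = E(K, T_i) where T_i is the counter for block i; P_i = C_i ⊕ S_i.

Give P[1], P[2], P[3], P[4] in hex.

P[1]: T = 0x9B, S = E(K, T) = 0xE8; 0xDB ⊕ 0xE8 = 0x33.
P[2]: T = 0x9C, S = E(K, T) = 0xEF; 0xB1 ⊕ 0xEF = 0x5E.
P[3]: T = 0x9D, S = E(K, T) = 0xEE; 0xB1 ⊕ 0xEE = 0x5F.
P[4]: T = 0x9E, S = E(K, T) = 0xED; 0x64 ⊕ 0xED = 0x89.

P[1] = 0x33, P[2] = 0x5E, P[3] = 0x5F, P[4] = 0x89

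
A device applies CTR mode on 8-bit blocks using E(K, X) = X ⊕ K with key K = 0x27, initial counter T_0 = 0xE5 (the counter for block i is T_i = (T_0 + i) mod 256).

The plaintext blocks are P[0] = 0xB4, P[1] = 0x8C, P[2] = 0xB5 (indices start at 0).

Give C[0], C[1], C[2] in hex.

CTR encryption: S_i = E(K, T_i) where T_i is the counter for block i; C_i = P_i ⊕ S_i.
C[0]: T = 0xE5, S = E(K, T) = 0xC2; 0xB4 ⊕ 0xC2 = 0x76.
C[1]: T = 0xE6, S = E(K, T) = 0xC1; 0x8C ⊕ 0xC1 = 0x4D.
C[2]: T = 0xE7, S = E(K, T) = 0xC0; 0xB5 ⊕ 0xC0 = 0x75.

C[0] = 0x76, C[1] = 0x4D, C[2] = 0x75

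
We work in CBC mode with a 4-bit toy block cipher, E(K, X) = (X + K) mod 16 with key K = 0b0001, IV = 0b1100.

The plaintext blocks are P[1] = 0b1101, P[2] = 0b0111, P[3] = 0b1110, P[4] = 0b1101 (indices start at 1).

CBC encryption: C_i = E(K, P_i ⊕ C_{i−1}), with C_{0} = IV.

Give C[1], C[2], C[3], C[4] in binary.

C[1]: P[1] ⊕ 0b1100 = 0b0001; E(K, 0b0001) = 0b0010.
C[2]: P[2] ⊕ 0b0010 = 0b0101; E(K, 0b0101) = 0b0110.
C[3]: P[3] ⊕ 0b0110 = 0b1000; E(K, 0b1000) = 0b1001.
C[4]: P[4] ⊕ 0b1001 = 0b0100; E(K, 0b0100) = 0b0101.

C[1] = 0b0010, C[2] = 0b0110, C[3] = 0b1001, C[4] = 0b0101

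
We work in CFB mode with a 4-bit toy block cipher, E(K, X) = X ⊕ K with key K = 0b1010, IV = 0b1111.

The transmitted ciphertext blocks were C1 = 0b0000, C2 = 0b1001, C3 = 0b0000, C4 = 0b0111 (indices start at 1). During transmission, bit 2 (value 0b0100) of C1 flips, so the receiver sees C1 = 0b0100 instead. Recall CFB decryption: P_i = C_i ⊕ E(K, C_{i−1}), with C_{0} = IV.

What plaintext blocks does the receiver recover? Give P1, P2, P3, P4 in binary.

P1 = 0b0001, P2 = 0b0111, P3 = 0b0011, P4 = 0b1101

Only C1 changed, to 0b0100. In CFB, a change in C_i flips the same bit in P_i and garbles P_{i+1}. Decrypting the received ciphertext:
P1: E(K, 0b1111) = 0b0101; 0b0100 ⊕ 0b0101 = 0b0001.
P2: E(K, 0b0100) = 0b1110; 0b1001 ⊕ 0b1110 = 0b0111.
P3: E(K, 0b1001) = 0b0011; 0b0000 ⊕ 0b0011 = 0b0011.
P4: E(K, 0b0000) = 0b1010; 0b0111 ⊕ 0b1010 = 0b1101.
Blocks that differ from the original plaintext: P1, P2.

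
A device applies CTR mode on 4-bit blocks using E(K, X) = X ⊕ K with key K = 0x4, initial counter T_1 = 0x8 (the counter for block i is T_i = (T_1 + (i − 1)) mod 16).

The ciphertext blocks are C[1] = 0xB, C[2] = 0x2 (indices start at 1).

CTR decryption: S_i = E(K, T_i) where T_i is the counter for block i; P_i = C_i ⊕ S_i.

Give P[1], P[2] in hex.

P[1]: T = 0x8, S = E(K, T) = 0xC; 0xB ⊕ 0xC = 0x7.
P[2]: T = 0x9, S = E(K, T) = 0xD; 0x2 ⊕ 0xD = 0xF.

P[1] = 0x7, P[2] = 0xF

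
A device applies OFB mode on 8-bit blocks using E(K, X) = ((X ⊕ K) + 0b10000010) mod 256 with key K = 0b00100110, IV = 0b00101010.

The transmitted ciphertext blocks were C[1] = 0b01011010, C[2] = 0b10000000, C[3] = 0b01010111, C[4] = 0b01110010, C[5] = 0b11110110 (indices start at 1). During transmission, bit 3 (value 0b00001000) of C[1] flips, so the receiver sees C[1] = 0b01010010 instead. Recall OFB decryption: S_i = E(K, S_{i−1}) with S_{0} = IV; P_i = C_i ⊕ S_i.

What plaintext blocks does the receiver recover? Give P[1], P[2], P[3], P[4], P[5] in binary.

P[1] = 0b11011100, P[2] = 0b10101010, P[3] = 0b11011001, P[4] = 0b01011000, P[5] = 0b01111000

Only C[1] changed, to 0b01010010. In OFB, a change in C_i flips the same bit in P_i only; the keystream is unaffected. Decrypting the received ciphertext:
P[1]: S = E(K, 0b00101010) = 0b10001110; 0b01010010 ⊕ 0b10001110 = 0b11011100.
P[2]: S = E(K, 0b10001110) = 0b00101010; 0b10000000 ⊕ 0b00101010 = 0b10101010.
P[3]: S = E(K, 0b00101010) = 0b10001110; 0b01010111 ⊕ 0b10001110 = 0b11011001.
P[4]: S = E(K, 0b10001110) = 0b00101010; 0b01110010 ⊕ 0b00101010 = 0b01011000.
P[5]: S = E(K, 0b00101010) = 0b10001110; 0b11110110 ⊕ 0b10001110 = 0b01111000.
Blocks that differ from the original plaintext: P[1].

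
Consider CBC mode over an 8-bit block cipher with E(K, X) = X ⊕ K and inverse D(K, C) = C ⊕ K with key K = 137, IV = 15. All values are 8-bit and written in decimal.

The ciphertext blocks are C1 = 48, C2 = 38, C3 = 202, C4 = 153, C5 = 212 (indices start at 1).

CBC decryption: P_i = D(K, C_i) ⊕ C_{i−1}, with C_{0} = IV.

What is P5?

P5: D(K, 212) = 93; 93 ⊕ 153 = 196.

P5 = 196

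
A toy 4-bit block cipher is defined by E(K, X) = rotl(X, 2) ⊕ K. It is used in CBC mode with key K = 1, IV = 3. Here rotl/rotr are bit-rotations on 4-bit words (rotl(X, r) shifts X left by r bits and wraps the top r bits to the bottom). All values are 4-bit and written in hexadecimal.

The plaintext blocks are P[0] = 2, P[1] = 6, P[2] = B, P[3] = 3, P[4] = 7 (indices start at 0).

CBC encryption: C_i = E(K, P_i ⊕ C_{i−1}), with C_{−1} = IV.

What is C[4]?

C[4] = 3

C[0]: P[0] ⊕ 3 = 1; E(K, 1) = 5.
C[1]: P[1] ⊕ 5 = 3; E(K, 3) = D.
C[2]: P[2] ⊕ D = 6; E(K, 6) = 8.
C[3]: P[3] ⊕ 8 = B; E(K, B) = F.
C[4]: P[4] ⊕ F = 8; E(K, 8) = 3.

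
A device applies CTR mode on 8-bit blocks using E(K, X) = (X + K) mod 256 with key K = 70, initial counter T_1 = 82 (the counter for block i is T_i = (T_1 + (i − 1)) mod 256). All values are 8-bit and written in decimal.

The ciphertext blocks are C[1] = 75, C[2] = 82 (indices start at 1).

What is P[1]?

CTR decryption: S_i = E(K, T_i) where T_i is the counter for block i; P_i = C_i ⊕ S_i.
P[1]: T = 82, S = E(K, T) = 152; 75 ⊕ 152 = 211.

P[1] = 211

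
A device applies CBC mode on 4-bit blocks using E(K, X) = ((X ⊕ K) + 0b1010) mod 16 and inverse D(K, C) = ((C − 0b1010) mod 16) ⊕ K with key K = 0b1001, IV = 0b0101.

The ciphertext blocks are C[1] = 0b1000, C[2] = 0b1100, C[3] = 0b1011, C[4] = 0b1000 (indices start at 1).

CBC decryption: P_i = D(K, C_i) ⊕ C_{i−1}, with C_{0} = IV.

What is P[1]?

P[1] = 0b0010

P[1]: D(K, 0b1000) = 0b0111; 0b0111 ⊕ 0b0101 = 0b0010.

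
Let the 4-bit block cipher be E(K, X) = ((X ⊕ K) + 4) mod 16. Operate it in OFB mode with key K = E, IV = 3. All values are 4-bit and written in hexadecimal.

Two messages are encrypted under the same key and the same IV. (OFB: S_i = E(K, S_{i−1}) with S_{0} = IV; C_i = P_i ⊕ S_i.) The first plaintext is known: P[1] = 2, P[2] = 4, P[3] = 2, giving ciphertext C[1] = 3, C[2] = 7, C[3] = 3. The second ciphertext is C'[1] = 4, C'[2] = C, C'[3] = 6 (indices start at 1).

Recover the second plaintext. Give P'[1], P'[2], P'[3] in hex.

In OFB with a reused IV, both messages share the same keystream S_i, so C_i ⊕ C'_i = P_i ⊕ P'_i and thus P'_i = P_i ⊕ C_i ⊕ C'_i.
P'[1]: 2 ⊕ 3 ⊕ 4 = 5.
P'[2]: 4 ⊕ 7 ⊕ C = F.
P'[3]: 2 ⊕ 3 ⊕ 6 = 7.

P'[1] = 5, P'[2] = F, P'[3] = 7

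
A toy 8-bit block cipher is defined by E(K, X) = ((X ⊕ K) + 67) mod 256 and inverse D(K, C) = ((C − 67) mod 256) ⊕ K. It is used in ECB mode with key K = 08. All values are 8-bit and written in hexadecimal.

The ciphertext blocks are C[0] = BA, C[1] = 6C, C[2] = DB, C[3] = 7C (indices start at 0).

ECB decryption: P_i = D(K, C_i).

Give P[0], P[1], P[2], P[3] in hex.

P[0] = 5B, P[1] = 0D, P[2] = 7C, P[3] = 1D

P[0]: D(K, BA) = 5B.
P[1]: D(K, 6C) = 0D.
P[2]: D(K, DB) = 7C.
P[3]: D(K, 7C) = 1D.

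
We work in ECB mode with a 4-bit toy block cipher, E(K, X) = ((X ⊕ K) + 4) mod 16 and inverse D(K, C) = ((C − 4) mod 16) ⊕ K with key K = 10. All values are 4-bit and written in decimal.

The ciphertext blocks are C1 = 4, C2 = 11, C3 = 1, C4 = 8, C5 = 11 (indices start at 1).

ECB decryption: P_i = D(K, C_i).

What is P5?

P5: D(K, 11) = 13.

P5 = 13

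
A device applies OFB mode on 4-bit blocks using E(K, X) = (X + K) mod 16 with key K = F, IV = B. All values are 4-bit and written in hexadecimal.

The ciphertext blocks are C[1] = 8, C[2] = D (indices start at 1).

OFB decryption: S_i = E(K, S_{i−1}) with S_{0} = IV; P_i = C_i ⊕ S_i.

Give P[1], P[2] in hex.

P[1]: S = E(K, B) = A; 8 ⊕ A = 2.
P[2]: S = E(K, A) = 9; D ⊕ 9 = 4.

P[1] = 2, P[2] = 4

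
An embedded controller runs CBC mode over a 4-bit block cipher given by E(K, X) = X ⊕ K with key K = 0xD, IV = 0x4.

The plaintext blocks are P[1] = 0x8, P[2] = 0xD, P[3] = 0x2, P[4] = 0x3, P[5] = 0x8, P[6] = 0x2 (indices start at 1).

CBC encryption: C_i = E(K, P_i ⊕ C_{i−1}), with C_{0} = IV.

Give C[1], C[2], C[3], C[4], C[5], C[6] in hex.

C[1]: P[1] ⊕ 0x4 = 0xC; E(K, 0xC) = 0x1.
C[2]: P[2] ⊕ 0x1 = 0xC; E(K, 0xC) = 0x1.
C[3]: P[3] ⊕ 0x1 = 0x3; E(K, 0x3) = 0xE.
C[4]: P[4] ⊕ 0xE = 0xD; E(K, 0xD) = 0x0.
C[5]: P[5] ⊕ 0x0 = 0x8; E(K, 0x8) = 0x5.
C[6]: P[6] ⊕ 0x5 = 0x7; E(K, 0x7) = 0xA.

C[1] = 0x1, C[2] = 0x1, C[3] = 0xE, C[4] = 0x0, C[5] = 0x5, C[6] = 0xA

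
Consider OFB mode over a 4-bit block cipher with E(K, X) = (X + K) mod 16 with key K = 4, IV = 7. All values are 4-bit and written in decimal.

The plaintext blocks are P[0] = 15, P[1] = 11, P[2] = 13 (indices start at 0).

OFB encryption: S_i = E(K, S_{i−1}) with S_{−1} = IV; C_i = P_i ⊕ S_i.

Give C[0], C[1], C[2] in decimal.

C[0] = 4, C[1] = 4, C[2] = 14

C[0]: S = E(K, 7) = 11; 15 ⊕ 11 = 4.
C[1]: S = E(K, 11) = 15; 11 ⊕ 15 = 4.
C[2]: S = E(K, 15) = 3; 13 ⊕ 3 = 14.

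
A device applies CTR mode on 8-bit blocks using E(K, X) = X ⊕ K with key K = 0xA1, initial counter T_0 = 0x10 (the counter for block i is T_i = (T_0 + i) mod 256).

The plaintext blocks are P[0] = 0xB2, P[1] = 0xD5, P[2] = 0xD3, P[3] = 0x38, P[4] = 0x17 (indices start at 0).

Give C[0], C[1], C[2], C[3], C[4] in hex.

C[0] = 0x03, C[1] = 0x65, C[2] = 0x60, C[3] = 0x8A, C[4] = 0xA2

CTR encryption: S_i = E(K, T_i) where T_i is the counter for block i; C_i = P_i ⊕ S_i.
C[0]: T = 0x10, S = E(K, T) = 0xB1; 0xB2 ⊕ 0xB1 = 0x03.
C[1]: T = 0x11, S = E(K, T) = 0xB0; 0xD5 ⊕ 0xB0 = 0x65.
C[2]: T = 0x12, S = E(K, T) = 0xB3; 0xD3 ⊕ 0xB3 = 0x60.
C[3]: T = 0x13, S = E(K, T) = 0xB2; 0x38 ⊕ 0xB2 = 0x8A.
C[4]: T = 0x14, S = E(K, T) = 0xB5; 0x17 ⊕ 0xB5 = 0xA2.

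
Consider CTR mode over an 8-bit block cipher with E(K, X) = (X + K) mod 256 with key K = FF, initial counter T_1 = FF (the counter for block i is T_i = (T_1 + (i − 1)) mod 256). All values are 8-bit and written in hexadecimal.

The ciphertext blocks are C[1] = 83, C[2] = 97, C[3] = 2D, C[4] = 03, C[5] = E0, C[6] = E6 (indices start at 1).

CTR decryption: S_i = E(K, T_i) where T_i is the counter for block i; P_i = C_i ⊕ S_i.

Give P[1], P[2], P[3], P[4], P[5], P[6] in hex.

P[1]: T = FF, S = E(K, T) = FE; 83 ⊕ FE = 7D.
P[2]: T = 00, S = E(K, T) = FF; 97 ⊕ FF = 68.
P[3]: T = 01, S = E(K, T) = 00; 2D ⊕ 00 = 2D.
P[4]: T = 02, S = E(K, T) = 01; 03 ⊕ 01 = 02.
P[5]: T = 03, S = E(K, T) = 02; E0 ⊕ 02 = E2.
P[6]: T = 04, S = E(K, T) = 03; E6 ⊕ 03 = E5.

P[1] = 7D, P[2] = 68, P[3] = 2D, P[4] = 02, P[5] = E2, P[6] = E5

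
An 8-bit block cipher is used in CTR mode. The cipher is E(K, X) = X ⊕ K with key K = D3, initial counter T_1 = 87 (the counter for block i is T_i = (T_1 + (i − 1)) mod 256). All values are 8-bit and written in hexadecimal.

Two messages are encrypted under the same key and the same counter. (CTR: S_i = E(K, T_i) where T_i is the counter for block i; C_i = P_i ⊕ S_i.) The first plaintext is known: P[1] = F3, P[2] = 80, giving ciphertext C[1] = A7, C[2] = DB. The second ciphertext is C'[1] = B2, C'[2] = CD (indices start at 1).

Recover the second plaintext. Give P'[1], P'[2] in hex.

P'[1] = E6, P'[2] = 96

In CTR with a reused counter, both messages share the same keystream S_i, so C_i ⊕ C'_i = P_i ⊕ P'_i and thus P'_i = P_i ⊕ C_i ⊕ C'_i.
P'[1]: F3 ⊕ A7 ⊕ B2 = E6.
P'[2]: 80 ⊕ DB ⊕ CD = 96.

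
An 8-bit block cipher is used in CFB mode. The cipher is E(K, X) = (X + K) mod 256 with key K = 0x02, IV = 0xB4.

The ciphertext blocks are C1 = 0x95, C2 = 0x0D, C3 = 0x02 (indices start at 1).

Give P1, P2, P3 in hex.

P1 = 0x23, P2 = 0x9A, P3 = 0x0D

CFB decryption: P_i = C_i ⊕ E(K, C_{i−1}), with C_{0} = IV.
P1: E(K, 0xB4) = 0xB6; 0x95 ⊕ 0xB6 = 0x23.
P2: E(K, 0x95) = 0x97; 0x0D ⊕ 0x97 = 0x9A.
P3: E(K, 0x0D) = 0x0F; 0x02 ⊕ 0x0F = 0x0D.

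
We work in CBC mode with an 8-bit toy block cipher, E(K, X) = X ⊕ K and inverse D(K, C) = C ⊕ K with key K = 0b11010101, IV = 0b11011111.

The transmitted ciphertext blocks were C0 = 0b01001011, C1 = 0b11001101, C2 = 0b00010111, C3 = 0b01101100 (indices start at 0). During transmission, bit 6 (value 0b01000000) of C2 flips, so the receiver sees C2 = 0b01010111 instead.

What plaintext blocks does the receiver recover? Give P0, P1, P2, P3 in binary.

P0 = 0b01000001, P1 = 0b01010011, P2 = 0b01001111, P3 = 0b11101110

CBC decryption: P_i = D(K, C_i) ⊕ C_{i−1}, with C_{−1} = IV.
Only C2 changed, to 0b01010111. In CBC, a change in C_i garbles P_i and flips the same bit in P_{i+1}. Decrypting the received ciphertext:
P0: D(K, 0b01001011) = 0b10011110; 0b10011110 ⊕ 0b11011111 = 0b01000001.
P1: D(K, 0b11001101) = 0b00011000; 0b00011000 ⊕ 0b01001011 = 0b01010011.
P2: D(K, 0b01010111) = 0b10000010; 0b10000010 ⊕ 0b11001101 = 0b01001111.
P3: D(K, 0b01101100) = 0b10111001; 0b10111001 ⊕ 0b01010111 = 0b11101110.
Blocks that differ from the original plaintext: P2, P3.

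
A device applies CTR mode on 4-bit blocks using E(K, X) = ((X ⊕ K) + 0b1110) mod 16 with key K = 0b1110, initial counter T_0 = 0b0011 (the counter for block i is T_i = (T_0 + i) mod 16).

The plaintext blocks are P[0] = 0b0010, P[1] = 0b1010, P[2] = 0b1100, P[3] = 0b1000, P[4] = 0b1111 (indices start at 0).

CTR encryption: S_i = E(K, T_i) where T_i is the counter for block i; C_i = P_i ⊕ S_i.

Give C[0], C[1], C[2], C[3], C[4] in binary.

C[0]: T = 0b0011, S = E(K, T) = 0b1011; 0b0010 ⊕ 0b1011 = 0b1001.
C[1]: T = 0b0100, S = E(K, T) = 0b1000; 0b1010 ⊕ 0b1000 = 0b0010.
C[2]: T = 0b0101, S = E(K, T) = 0b1001; 0b1100 ⊕ 0b1001 = 0b0101.
C[3]: T = 0b0110, S = E(K, T) = 0b0110; 0b1000 ⊕ 0b0110 = 0b1110.
C[4]: T = 0b0111, S = E(K, T) = 0b0111; 0b1111 ⊕ 0b0111 = 0b1000.

C[0] = 0b1001, C[1] = 0b0010, C[2] = 0b0101, C[3] = 0b1110, C[4] = 0b1000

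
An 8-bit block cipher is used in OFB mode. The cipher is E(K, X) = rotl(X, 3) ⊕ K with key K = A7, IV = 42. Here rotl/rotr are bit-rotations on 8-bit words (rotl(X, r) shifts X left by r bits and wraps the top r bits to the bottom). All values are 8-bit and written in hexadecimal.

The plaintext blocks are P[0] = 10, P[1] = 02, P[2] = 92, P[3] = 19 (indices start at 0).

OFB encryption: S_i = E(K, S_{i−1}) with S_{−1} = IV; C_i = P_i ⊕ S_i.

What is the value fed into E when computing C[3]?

F7

C[0]: S = E(K, 42) = B5; 10 ⊕ B5 = A5.
C[1]: S = E(K, B5) = 0A; 02 ⊕ 0A = 08.
C[2]: S = E(K, 0A) = F7; 92 ⊕ F7 = 65.
C[3]: S = E(K, F7) = 18; 19 ⊕ 18 = 01.
So the input to E for block [3] is F7.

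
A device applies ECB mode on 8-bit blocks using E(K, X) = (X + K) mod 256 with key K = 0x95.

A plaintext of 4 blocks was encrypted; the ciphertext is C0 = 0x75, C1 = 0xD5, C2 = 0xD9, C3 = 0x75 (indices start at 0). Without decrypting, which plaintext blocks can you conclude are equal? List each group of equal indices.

P0 = P3

ECB encrypts each block independently with the same key, so equal ciphertext blocks imply equal plaintext blocks.
C0 = C3 = 0x75, so P0 = P3.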